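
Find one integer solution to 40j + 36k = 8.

Step 1: Check solvability.
gcd(40, 36) = 4
Since 4 divides 8, solutions exist.

Step 2: Apply extended Euclidean algorithm to find gcd.
We find integers such that 40*x0 + 36*y0 = 4

Step 3: Scale the particular solution.
Multiply by 8/4 = 2:
j = 2, k = -2

Step 4: Verify.
40*(2) + 36*(-2) = 8 = 8 ✓

j = 2, k = -2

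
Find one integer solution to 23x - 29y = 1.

Step 1: Check solvability.
gcd(23, 29) = 1
Since 1 divides 1, solutions exist.

Step 2: Apply extended Euclidean algorithm to find gcd.
We find integers such that 23*x0 + 29*y0 = 1

Step 3: Scale the particular solution.
Multiply by 1/1 = 1:
x = -5, y = -4

Step 4: Verify.
23*(-5) - 29*(-4) = 1 = 1 ✓

x = -5, y = -4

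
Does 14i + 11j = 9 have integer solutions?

Step 1: Compute gcd(14, 11).
gcd(14, 11) = 1

Step 2: Check divisibility.
Does 1 divide 9? 9 = 1 x 9, so yes.

By the theorem on linear Diophantine equations, 14i + 11j = 9 has integer solutions if and only if gcd(14, 11) divides 9. Since 1 | 9, solutions exist.

Yes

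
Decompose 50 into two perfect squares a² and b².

We need to find integers a, b > 0 such that a² + b² = 50.
Trying a = 1: b² = 50 - 1² = 50 - 1 = 49
b = 7
Check: 1² + 7² = 1 + 49 = 50 ✓

50 = 1² + 7²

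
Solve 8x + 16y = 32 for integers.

Step 1: Check solvability.
gcd(8, 16) = 8
Since 8 divides 32, solutions exist.

Step 2: Apply extended Euclidean algorithm to find gcd.
We find integers such that 8*x0 + 16*y0 = 8

Step 3: Scale the particular solution.
Multiply by 32/8 = 4:
x = 4, y = 0

Step 4: Verify.
8*(4) + 16*(0) = 32 = 32 ✓

x = 4, y = 0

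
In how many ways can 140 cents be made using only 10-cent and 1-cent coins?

We need non-negative integers (x, y) with 10x + 1y = 140.
For each x from 0 to 14, check if (140 - 10x) is a non-negative multiple of 1.
Solutions (x, y): (0,140), (1,130), (2,120), (3,110), ...
Count: 15

15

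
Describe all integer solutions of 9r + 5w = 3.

Step 1: Compute gcd(9, 5) = 1.
Since 1 divides 3, solutions exist.

Step 2: Find a particular solution using extended Euclidean algorithm.
We get r₀ = -3, w₀ = 6.
Check: 9*-3 + 5*6 = 3 = 3 ✓

Step 3: Write the general solution.
r = -3 + (5/1)t = -3 + 5t
w = 6 - (9/1)t = 6 - 9t
for any integer t.

r = -3 + 5t, w = 6 - 9t for integer t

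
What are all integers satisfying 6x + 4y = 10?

Step 1: Compute gcd(6, 4) = 2.
Since 2 divides 10, solutions exist.

Step 2: Find a particular solution using extended Euclidean algorithm.
We get x₀ = 5, y₀ = -5.
Check: 6*5 + 4*-5 = 10 = 10 ✓

Step 3: Write the general solution.
x = 5 + (4/2)t = 5 + 2t
y = -5 - (6/2)t = -5 - 3t
for any integer t.

x = 5 + 2t, y = -5 - 3t for integer t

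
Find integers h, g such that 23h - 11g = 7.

Step 1: Check solvability.
gcd(23, 11) = 1
Since 1 divides 7, solutions exist.

Step 2: Apply extended Euclidean algorithm to find gcd.
We find integers such that 23*x0 + 11*y0 = 1

Step 3: Scale the particular solution.
Multiply by 7/1 = 7:
h = 7, g = 14

Step 4: Verify.
23*(7) - 11*(14) = 7 = 7 ✓

h = 7, g = 14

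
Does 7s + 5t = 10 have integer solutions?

Step 1: Compute gcd(7, 5).
gcd(7, 5) = 1

Step 2: Check divisibility.
Does 1 divide 10? 10 = 1 x 10, so yes.

By the theorem on linear Diophantine equations, 7s + 5t = 10 has integer solutions if and only if gcd(7, 5) divides 10. Since 1 | 10, solutions exist.

Yes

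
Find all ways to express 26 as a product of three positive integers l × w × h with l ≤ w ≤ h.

Iterate l from 1 to ⌊26^(1/3)⌋. For each l dividing 26, iterate w ≥ l with w dividing 26/l, and set h = 26/(l·w).
Triples found (2): (1×1×26), (1×2×13)

(1×1×26), (1×2×13)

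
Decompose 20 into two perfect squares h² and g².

We need to find integers h, g > 0 such that h² + g² = 20.
Trying h = 2: g² = 20 - 2² = 20 - 4 = 16
g = 4
Check: 2² + 4² = 4 + 16 = 20 ✓

20 = 2² + 4²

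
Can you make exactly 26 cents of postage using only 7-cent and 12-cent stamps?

We need non-negative x, y with 7x + 12y = 26.
gcd(7, 12) = 1 divides 26, so integer solutions exist.
Search for a non-negative one: x = 2 gives 12y = 26 - 14 = 12, so y = 1.
Check: 7·2 + 12·1 = 26 ✓

Yes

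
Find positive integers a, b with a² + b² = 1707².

We need a² + b² = 1707² = 2913849.
Trying: 693² + 1560² = 480249 + 2433600 = 2913849 ✓

(693, 1560, 1707)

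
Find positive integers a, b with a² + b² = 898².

We need a² + b² = 898² = 806404.
Trying: 702² + 560² = 492804 + 313600 = 806404 ✓

(702, 560, 898)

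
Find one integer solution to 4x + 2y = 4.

Step 1: Check solvability.
gcd(4, 2) = 2
Since 2 divides 4, solutions exist.

Step 2: Apply extended Euclidean algorithm to find gcd.
We find integers such that 4*x0 + 2*y0 = 2

Step 3: Scale the particular solution.
Multiply by 4/2 = 2:
x = 0, y = 2

Step 4: Verify.
4*(0) + 2*(2) = 4 = 4 ✓

x = 0, y = 2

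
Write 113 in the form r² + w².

We need to find integers r, w > 0 such that r² + w² = 113.
Trying r = 7: w² = 113 - 7² = 113 - 49 = 64
w = 8
Check: 7² + 8² = 49 + 64 = 113 ✓

113 = 7² + 8²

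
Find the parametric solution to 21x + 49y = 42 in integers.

Step 1: Compute gcd(21, 49) = 7.
Since 7 divides 42, solutions exist.

Step 2: Find a particular solution using extended Euclidean algorithm.
We get x₀ = -12, y₀ = 6.
Check: 21*-12 + 49*6 = 42 = 42 ✓

Step 3: Write the general solution.
x = -12 + (49/7)t = -12 + 7t
y = 6 - (21/7)t = 6 - 3t
for any integer t.

x = -12 + 7t, y = 6 - 3t for integer t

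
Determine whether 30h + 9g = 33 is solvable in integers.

Step 1: Compute gcd(30, 9).
gcd(30, 9) = 3

Step 2: Check divisibility.
Does 3 divide 33? 33 = 3 x 11, so yes.

By the theorem on linear Diophantine equations, 30h + 9g = 33 has integer solutions if and only if gcd(30, 9) divides 33. Since 3 | 33, solutions exist.

Yes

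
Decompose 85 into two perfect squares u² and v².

We need to find integers u, v > 0 such that u² + v² = 85.
Trying u = 2: v² = 85 - 2² = 85 - 4 = 81
v = 9
Check: 2² + 9² = 4 + 81 = 85 ✓

85 = 2² + 9²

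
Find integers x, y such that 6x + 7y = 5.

Step 1: Check solvability.
gcd(6, 7) = 1
Since 1 divides 5, solutions exist.

Step 2: Apply extended Euclidean algorithm to find gcd.
We find integers such that 6*x0 + 7*y0 = 1

Step 3: Scale the particular solution.
Multiply by 5/1 = 5:
x = -5, y = 5

Step 4: Verify.
6*(-5) + 7*(5) = 5 = 5 ✓

x = -5, y = 5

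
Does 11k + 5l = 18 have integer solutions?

Step 1: Compute gcd(11, 5).
gcd(11, 5) = 1

Step 2: Check divisibility.
Does 1 divide 18? 18 = 1 x 18, so yes.

By the theorem on linear Diophantine equations, 11k + 5l = 18 has integer solutions if and only if gcd(11, 5) divides 18. Since 1 | 18, solutions exist.

Yes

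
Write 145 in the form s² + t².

We need to find integers s, t > 0 such that s² + t² = 145.
Trying s = 1: t² = 145 - 1² = 145 - 1 = 144
t = 12
Check: 1² + 12² = 1 + 144 = 145 ✓

145 = 1² + 12²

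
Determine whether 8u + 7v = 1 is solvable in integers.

Step 1: Compute gcd(8, 7).
gcd(8, 7) = 1

Step 2: Check divisibility.
Does 1 divide 1? 1 = 1 x 1, so yes.

By the theorem on linear Diophantine equations, 8u + 7v = 1 has integer solutions if and only if gcd(8, 7) divides 1. Since 1 | 1, solutions exist.

Yes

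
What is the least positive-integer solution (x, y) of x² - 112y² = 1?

We seek the smallest positive integers (x, y) with x² - 112y² = 1, i.e., x² = 112y² + 1.
Try successive y values:
y = 1: x² = 112·1² + 1 = 113, not a perfect square
y = 2: x² = 112·2² + 1 = 449, not a perfect square
y = 3: x² = 112·3² + 1 = 1009, not a perfect square
... continuing the search (or via continued fractions) ...
y = 12: x² = 112·12² + 1 = 16129, x = 127 ✓

Verify: 127² - 112·12² = 16129 - 16128 = 1 ✓

x = 127, y = 12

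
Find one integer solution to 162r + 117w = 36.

Step 1: Check solvability.
gcd(162, 117) = 9
Since 9 divides 36, solutions exist.

Step 2: Apply extended Euclidean algorithm to find gcd.
We find integers such that 162*x0 + 117*y0 = 9

Step 3: Scale the particular solution.
Multiply by 36/9 = 4:
r = -20, w = 28

Step 4: Verify.
162*(-20) + 117*(28) = 36 = 36 ✓

r = -20, w = 28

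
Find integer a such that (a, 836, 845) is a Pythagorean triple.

a² = c² - b² = 845² - 836² = 714025 - 698896 = 15129
a = sqrt(15129) = 123

123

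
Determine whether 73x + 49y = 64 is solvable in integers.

Step 1: Compute gcd(73, 49).
gcd(73, 49) = 1

Step 2: Check divisibility.
Does 1 divide 64? 64 = 1 x 64, so yes.

By the theorem on linear Diophantine equations, 73x + 49y = 64 has integer solutions if and only if gcd(73, 49) divides 64. Since 1 | 64, solutions exist.

Yes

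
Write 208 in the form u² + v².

We need to find integers u, v > 0 such that u² + v² = 208.
Trying u = 8: v² = 208 - 8² = 208 - 64 = 144
v = 12
Check: 8² + 12² = 64 + 144 = 208 ✓

208 = 8² + 12²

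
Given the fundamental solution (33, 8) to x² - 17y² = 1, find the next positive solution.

Solutions to x² - Dy² = 1 are generated by powers of (x₀ + y₀√D).
The next solution satisfies x₁ + y₁√17 = (x₀ + y₀√17)², giving:
x₁ = x₀² + 17y₀² = 33² + 17·8² = 1089 + 1088 = 2177
y₁ = 2x₀y₀ = 2·33·8 = 528

Verify: 2177² - 17·528² = 4739329 - 4739328 = 1 ✓

x = 2177, y = 528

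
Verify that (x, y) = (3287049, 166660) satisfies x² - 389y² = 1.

Compute x² = 3287049² = 10804691128401
Compute 389y² = 389·166660² = 389·27775555600 = 10804691128400
x² - 389y² = 10804691128401 - 10804691128400 = 1
Since this equals 1, (3287049, 166660) is a solution.

Yes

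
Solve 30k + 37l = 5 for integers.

Step 1: Check solvability.
gcd(30, 37) = 1
Since 1 divides 5, solutions exist.

Step 2: Apply extended Euclidean algorithm to find gcd.
We find integers such that 30*x0 + 37*y0 = 1

Step 3: Scale the particular solution.
Multiply by 5/1 = 5:
k = -80, l = 65

Step 4: Verify.
30*(-80) + 37*(65) = 5 = 5 ✓

k = -80, l = 65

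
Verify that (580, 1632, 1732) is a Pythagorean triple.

Compute a² + b² = 580² + 1632² = 336400 + 2663424 = 2999824
Compute c² = 1732² = 2999824
Since 2999824 = 2999824, confirmed.

Yes, it is a Pythagorean triple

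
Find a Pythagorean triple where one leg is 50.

We need the other leg and hypotenuse such that 50² + x² = c².
Take x = 120, c = 130: 50² + 120² = 2500 + 14400 = 16900 = 130² ✓
Triple: (50, 120, 130)

(50, 120, 130)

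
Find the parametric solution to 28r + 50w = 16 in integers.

Step 1: Compute gcd(28, 50) = 2.
Since 2 divides 16, solutions exist.

Step 2: Find a particular solution using extended Euclidean algorithm.
We get r₀ = 72, w₀ = -40.
Check: 28*72 + 50*-40 = 16 = 16 ✓

Step 3: Write the general solution.
r = 72 + (50/2)t = 72 + 25t
w = -40 - (28/2)t = -40 - 14t
for any integer t.

r = 72 + 25t, w = -40 - 14t for integer t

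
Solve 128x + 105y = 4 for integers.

Step 1: Check solvability.
gcd(128, 105) = 1
Since 1 divides 4, solutions exist.

Step 2: Apply extended Euclidean algorithm to find gcd.
We find integers such that 128*x0 + 105*y0 = 1

Step 3: Scale the particular solution.
Multiply by 4/1 = 4:
x = 128, y = -156

Step 4: Verify.
128*(128) + 105*(-156) = 4 = 4 ✓

x = 128, y = -156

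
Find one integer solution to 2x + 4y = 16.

Step 1: Check solvability.
gcd(2, 4) = 2
Since 2 divides 16, solutions exist.

Step 2: Apply extended Euclidean algorithm to find gcd.
We find integers such that 2*x0 + 4*y0 = 2

Step 3: Scale the particular solution.
Multiply by 16/2 = 8:
x = 8, y = 0

Step 4: Verify.
2*(8) + 4*(0) = 16 = 16 ✓

x = 8, y = 0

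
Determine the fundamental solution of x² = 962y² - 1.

We need x² = 962y² - 1. Try successive y:
y = 1: x² = 962·1² - 1 = 961 = 31² ✓
Check: 31² - 962·1² = 961 - 962 = -1 ✓

x = 31, y = 1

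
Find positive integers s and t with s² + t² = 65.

We need to find integers s, t > 0 such that s² + t² = 65.
Trying s = 1: t² = 65 - 1² = 65 - 1 = 64
t = 8
Check: 1² + 8² = 1 + 64 = 65 ✓

65 = 1² + 8²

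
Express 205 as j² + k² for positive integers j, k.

We need to find integers j, k > 0 such that j² + k² = 205.
Trying j = 3: k² = 205 - 3² = 205 - 9 = 196
k = 14
Check: 3² + 14² = 9 + 196 = 205 ✓

205 = 3² + 14²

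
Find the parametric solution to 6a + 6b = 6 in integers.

Step 1: Compute gcd(6, 6) = 6.
Since 6 divides 6, solutions exist.

Step 2: Find a particular solution using extended Euclidean algorithm.
We get a₀ = 0, b₀ = 1.
Check: 6*0 + 6*1 = 6 = 6 ✓

Step 3: Write the general solution.
a = 0 + (6/6)t = 0 + 1t
b = 1 - (6/6)t = 1 - 1t
for any integer t.

a = 0 + 1t, b = 1 - 1t for integer t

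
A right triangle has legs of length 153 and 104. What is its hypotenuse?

c² = a² + b² = 153² + 104² = 23409 + 10816 = 34225
c = 185

185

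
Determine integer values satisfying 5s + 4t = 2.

Step 1: Check solvability.
gcd(5, 4) = 1
Since 1 divides 2, solutions exist.

Step 2: Apply extended Euclidean algorithm to find gcd.
We find integers such that 5*x0 + 4*y0 = 1

Step 3: Scale the particular solution.
Multiply by 2/1 = 2:
s = 2, t = -2

Step 4: Verify.
5*(2) + 4*(-2) = 2 = 2 ✓

s = 2, t = -2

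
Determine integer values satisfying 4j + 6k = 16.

Step 1: Check solvability.
gcd(4, 6) = 2
Since 2 divides 16, solutions exist.

Step 2: Apply extended Euclidean algorithm to find gcd.
We find integers such that 4*x0 + 6*y0 = 2

Step 3: Scale the particular solution.
Multiply by 16/2 = 8:
j = -8, k = 8

Step 4: Verify.
4*(-8) + 6*(8) = 16 = 16 ✓

j = -8, k = 8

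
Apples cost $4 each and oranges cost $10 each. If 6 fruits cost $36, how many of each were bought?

Let a = apples, o = oranges.
a + o = 6
4a + 10o = 36
Substitute o = 6 - a:
4a + 10(6 - a) = 36
(4 - 10)a = 36 - 60
-6a = -24
a = 4, o = 6 - 4 = 2

Apples: 4, Oranges: 2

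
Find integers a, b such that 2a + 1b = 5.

Step 1: Check solvability.
gcd(2, 1) = 1
Since 1 divides 5, solutions exist.

Step 2: Apply extended Euclidean algorithm to find gcd.
We find integers such that 2*x0 + 1*y0 = 1

Step 3: Scale the particular solution.
Multiply by 5/1 = 5:
a = 0, b = 5

Step 4: Verify.
2*(0) + 1*(5) = 5 = 5 ✓

a = 0, b = 5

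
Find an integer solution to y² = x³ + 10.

Try small integer x values and check whether x³ + 10 is a perfect square.
x = -1: x³ + 10 = -1³ + 10 = -1 + 10 = 9
Is 9 a perfect square? 3² = 9 ✓
So (x, y) = (-1, 3) is a solution.

x = -1, y = 3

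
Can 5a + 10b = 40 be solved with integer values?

Step 1: Compute gcd(5, 10).
gcd(5, 10) = 5

Step 2: Check divisibility.
Does 5 divide 40? 40 = 5 x 8, so yes.

By the theorem on linear Diophantine equations, 5a + 10b = 40 has integer solutions if and only if gcd(5, 10) divides 40. Since 5 | 40, solutions exist.

Yes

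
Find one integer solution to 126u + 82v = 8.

Step 1: Check solvability.
gcd(126, 82) = 2
Since 2 divides 8, solutions exist.

Step 2: Apply extended Euclidean algorithm to find gcd.
We find integers such that 126*x0 + 82*y0 = 2

Step 3: Scale the particular solution.
Multiply by 8/2 = 4:
u = -52, v = 80

Step 4: Verify.
126*(-52) + 82*(80) = 8 = 8 ✓

u = -52, v = 80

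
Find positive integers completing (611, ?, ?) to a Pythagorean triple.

We need the other leg and hypotenuse such that 611² + x² = c².
Take x = 1020, c = 1189: 611² + 1020² = 373321 + 1040400 = 1413721 = 1189² ✓
Triple: (611, 1020, 1189)

(611, 1020, 1189)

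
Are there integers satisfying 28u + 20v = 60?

Step 1: Compute gcd(28, 20).
gcd(28, 20) = 4

Step 2: Check divisibility.
Does 4 divide 60? 60 = 4 x 15, so yes.

By the theorem on linear Diophantine equations, 28u + 20v = 60 has integer solutions if and only if gcd(28, 20) divides 60. Since 4 | 60, solutions exist.

Yes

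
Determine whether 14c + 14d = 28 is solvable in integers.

Step 1: Compute gcd(14, 14).
gcd(14, 14) = 14

Step 2: Check divisibility.
Does 14 divide 28? 28 = 14 x 2, so yes.

By the theorem on linear Diophantine equations, 14c + 14d = 28 has integer solutions if and only if gcd(14, 14) divides 28. Since 14 | 28, solutions exist.

Yes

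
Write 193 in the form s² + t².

We need to find integers s, t > 0 such that s² + t² = 193.
Trying s = 7: t² = 193 - 7² = 193 - 49 = 144
t = 12
Check: 7² + 12² = 49 + 144 = 193 ✓

193 = 7² + 12²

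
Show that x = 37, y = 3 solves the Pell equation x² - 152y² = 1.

Compute x² = 37² = 1369
Compute 152y² = 152·3² = 152·9 = 1368
x² - 152y² = 1369 - 1368 = 1
Since this equals 1, (37, 3) is a solution.

Yes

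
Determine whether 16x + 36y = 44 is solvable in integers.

Step 1: Compute gcd(16, 36).
gcd(16, 36) = 4

Step 2: Check divisibility.
Does 4 divide 44? 44 = 4 x 11, so yes.

By the theorem on linear Diophantine equations, 16x + 36y = 44 has integer solutions if and only if gcd(16, 36) divides 44. Since 4 | 44, solutions exist.

Yes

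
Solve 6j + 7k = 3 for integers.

Step 1: Check solvability.
gcd(6, 7) = 1
Since 1 divides 3, solutions exist.

Step 2: Apply extended Euclidean algorithm to find gcd.
We find integers such that 6*x0 + 7*y0 = 1

Step 3: Scale the particular solution.
Multiply by 3/1 = 3:
j = -3, k = 3

Step 4: Verify.
6*(-3) + 7*(3) = 3 = 3 ✓

j = -3, k = 3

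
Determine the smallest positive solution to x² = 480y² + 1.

We seek the smallest positive integers (x, y) with x² - 480y² = 1, i.e., x² = 480y² + 1.
Try successive y values:
y = 1: x² = 480·1² + 1 = 481, not a perfect square
y = 2: x² = 480·2² + 1 = 1921, not a perfect square
y = 3: x² = 480·3² + 1 = 4321, not a perfect square
... continuing the search (or via continued fractions) ...
y = 11: x² = 480·11² + 1 = 58081, x = 241 ✓

Verify: 241² - 480·11² = 58081 - 58080 = 1 ✓

x = 241, y = 11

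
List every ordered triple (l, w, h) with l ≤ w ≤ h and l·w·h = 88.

Iterate l from 1 to ⌊88^(1/3)⌋. For each l dividing 88, iterate w ≥ l with w dividing 88/l, and set h = 88/(l·w).
Triples found (6): (1×1×88), (1×2×44), (1×4×22), (1×8×11), (2×2×22), (2×4×11)

(1×1×88), (1×2×44), (1×4×22), (1×8×11), (2×2×22), (2×4×11)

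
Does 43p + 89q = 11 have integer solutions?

Step 1: Compute gcd(43, 89).
gcd(43, 89) = 1

Step 2: Check divisibility.
Does 1 divide 11? 11 = 1 x 11, so yes.

By the theorem on linear Diophantine equations, 43p + 89q = 11 has integer solutions if and only if gcd(43, 89) divides 11. Since 1 | 11, solutions exist.

Yes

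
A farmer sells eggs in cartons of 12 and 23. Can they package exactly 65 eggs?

We need non-negative a, b with 12a + 23b = 65.
gcd(12, 23) = 1 divides 65, but no a in [0, 5] gives non-negative b.

No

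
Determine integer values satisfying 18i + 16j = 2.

Step 1: Check solvability.
gcd(18, 16) = 2
Since 2 divides 2, solutions exist.

Step 2: Apply extended Euclidean algorithm to find gcd.
We find integers such that 18*x0 + 16*y0 = 2

Step 3: Scale the particular solution.
Multiply by 2/2 = 1:
i = 1, j = -1

Step 4: Verify.
18*(1) + 16*(-1) = 2 = 2 ✓

i = 1, j = -1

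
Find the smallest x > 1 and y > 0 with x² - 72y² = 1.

We seek the smallest positive integers (x, y) with x² - 72y² = 1, i.e., x² = 72y² + 1.
Try successive y values:
y = 1: x² = 72·1² + 1 = 73, not a perfect square
y = 2: x² = 72·2² + 1 = 289, x = 17 ✓

Verify: 17² - 72·2² = 289 - 288 = 1 ✓

x = 17, y = 2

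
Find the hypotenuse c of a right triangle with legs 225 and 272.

c² = a² + b² = 225² + 272² = 50625 + 73984 = 124609
c = sqrt(124609) = 353

353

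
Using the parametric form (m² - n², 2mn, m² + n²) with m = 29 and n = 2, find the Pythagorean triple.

a = m² - n² = 29² - 2² = 841 - 4 = 837
b = 2mn = 2·29·2 = 116
c = m² + n² = 841 + 4 = 845
Verify: 837² + 116² = 700569 + 13456 = 714025 = 845² ✓

(837, 116, 845)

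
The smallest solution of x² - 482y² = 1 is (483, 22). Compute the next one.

Solutions to x² - Dy² = 1 are generated by powers of (x₀ + y₀√D).
The next solution satisfies x₁ + y₁√482 = (x₀ + y₀√482)², giving:
x₁ = x₀² + 482y₀² = 483² + 482·22² = 233289 + 233288 = 466577
y₁ = 2x₀y₀ = 2·483·22 = 21252

Verify: 466577² - 482·21252² = 217694096929 - 217694096928 = 1 ✓

x = 466577, y = 21252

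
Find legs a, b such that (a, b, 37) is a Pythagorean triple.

We need a² + b² = 37² = 1369.
Trying: 35² + 12² = 1225 + 144 = 1369 ✓

(35, 12, 37)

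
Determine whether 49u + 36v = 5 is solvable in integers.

Step 1: Compute gcd(49, 36).
gcd(49, 36) = 1

Step 2: Check divisibility.
Does 1 divide 5? 5 = 1 x 5, so yes.

By the theorem on linear Diophantine equations, 49u + 36v = 5 has integer solutions if and only if gcd(49, 36) divides 5. Since 1 | 5, solutions exist.

Yes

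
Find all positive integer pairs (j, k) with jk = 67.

The positive divisors of 67 are: 1, 67.
Each divisor d gives the pair (d, 67/d):
(1, 67), (67, 1)

(1, 67), (67, 1)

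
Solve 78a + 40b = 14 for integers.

Step 1: Check solvability.
gcd(78, 40) = 2
Since 2 divides 14, solutions exist.

Step 2: Apply extended Euclidean algorithm to find gcd.
We find integers such that 78*x0 + 40*y0 = 2

Step 3: Scale the particular solution.
Multiply by 14/2 = 7:
a = -7, b = 14

Step 4: Verify.
78*(-7) + 40*(14) = 14 = 14 ✓

a = -7, b = 14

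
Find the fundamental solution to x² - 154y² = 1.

We seek the smallest positive integers (x, y) with x² - 154y² = 1, i.e., x² = 154y² + 1.
Try successive y values:
y = 1: x² = 154·1² + 1 = 155, not a perfect square
y = 2: x² = 154·2² + 1 = 617, not a perfect square
y = 3: x² = 154·3² + 1 = 1387, not a perfect square
... continuing the search (or via continued fractions) ...
y = 1716: x² = 154·1716² + 1 = 453477025, x = 21295 ✓

Verify: 21295² - 154·1716² = 453477025 - 453477024 = 1 ✓

x = 21295, y = 1716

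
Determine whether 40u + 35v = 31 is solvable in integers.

Step 1: Compute gcd(40, 35).
gcd(40, 35) = 5

Step 2: Check divisibility.
Does 5 divide 31? 31 = 5 x 6 + 1, so no.

By the theorem on linear Diophantine equations, 40u + 35v = 31 has integer solutions if and only if gcd(40, 35) divides 31. Since 5 does not divide 31, no solutions exist.

No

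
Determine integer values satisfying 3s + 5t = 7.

Step 1: Check solvability.
gcd(3, 5) = 1
Since 1 divides 7, solutions exist.

Step 2: Apply extended Euclidean algorithm to find gcd.
We find integers such that 3*x0 + 5*y0 = 1

Step 3: Scale the particular solution.
Multiply by 7/1 = 7:
s = 14, t = -7

Step 4: Verify.
3*(14) + 5*(-7) = 7 = 7 ✓

s = 14, t = -7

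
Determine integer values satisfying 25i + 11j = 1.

Step 1: Check solvability.
gcd(25, 11) = 1
Since 1 divides 1, solutions exist.

Step 2: Apply extended Euclidean algorithm to find gcd.
We find integers such that 25*x0 + 11*y0 = 1

Step 3: Scale the particular solution.
Multiply by 1/1 = 1:
i = 4, j = -9

Step 4: Verify.
25*(4) + 11*(-9) = 1 = 1 ✓

i = 4, j = -9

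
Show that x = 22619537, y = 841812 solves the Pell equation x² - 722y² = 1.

Compute x² = 22619537² = 511643454094369
Compute 722y² = 722·841812² = 722·708647443344 = 511643454094368
x² - 722y² = 511643454094369 - 511643454094368 = 1
Since this equals 1, (22619537, 841812) is a solution.

Yes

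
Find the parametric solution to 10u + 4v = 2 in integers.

Step 1: Compute gcd(10, 4) = 2.
Since 2 divides 2, solutions exist.

Step 2: Find a particular solution using extended Euclidean algorithm.
We get u₀ = 1, v₀ = -2.
Check: 10*1 + 4*-2 = 2 = 2 ✓

Step 3: Write the general solution.
u = 1 + (4/2)t = 1 + 2t
v = -2 - (10/2)t = -2 - 5t
for any integer t.

u = 1 + 2t, v = -2 - 5t for integer t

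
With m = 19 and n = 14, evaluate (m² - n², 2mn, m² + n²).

a = m² - n² = 361 - 196 = 165
b = 2mn = 2·19·14 = 532
c = m² + n² = 361 + 196 = 557
Verify: 165² + 532² = 27225 + 283024 = 310249 = 557² ✓

(165, 532, 557)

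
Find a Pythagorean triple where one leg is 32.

We need the other leg and hypotenuse such that 32² + x² = c².
Take x = 255, c = 257: 32² + 255² = 1024 + 65025 = 66049 = 257² ✓
Triple: (255, 32, 257)

(255, 32, 257)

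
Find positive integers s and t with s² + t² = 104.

We need to find integers s, t > 0 such that s² + t² = 104.
Trying s = 2: t² = 104 - 2² = 104 - 4 = 100
t = 10
Check: 2² + 10² = 4 + 100 = 104 ✓

104 = 2² + 10²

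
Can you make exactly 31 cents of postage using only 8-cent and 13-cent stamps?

We need non-negative x, y with 8x + 13y = 31.
gcd(8, 13) = 1 divides 31, so integer solutions exist, but checking x = 0..3 shows none with y ≥ 0.
So 31 cannot be made with non-negative stamp counts.

No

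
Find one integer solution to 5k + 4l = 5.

Step 1: Check solvability.
gcd(5, 4) = 1
Since 1 divides 5, solutions exist.

Step 2: Apply extended Euclidean algorithm to find gcd.
We find integers such that 5*x0 + 4*y0 = 1

Step 3: Scale the particular solution.
Multiply by 5/1 = 5:
k = 5, l = -5

Step 4: Verify.
5*(5) + 4*(-5) = 5 = 5 ✓

k = 5, l = -5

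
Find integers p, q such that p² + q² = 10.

We need to find integers p, q > 0 such that p² + q² = 10.
Trying p = 1: q² = 10 - 1² = 10 - 1 = 9
q = 3
Check: 1² + 3² = 1 + 9 = 10 ✓

10 = 1² + 3²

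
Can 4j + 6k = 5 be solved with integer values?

Step 1: Compute gcd(4, 6).
gcd(4, 6) = 2

Step 2: Check divisibility.
Does 2 divide 5? 5 = 2 x 2 + 1, so no.

By the theorem on linear Diophantine equations, 4j + 6k = 5 has integer solutions if and only if gcd(4, 6) divides 5. Since 2 does not divide 5, no solutions exist.

No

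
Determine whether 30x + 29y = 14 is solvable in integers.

Step 1: Compute gcd(30, 29).
gcd(30, 29) = 1

Step 2: Check divisibility.
Does 1 divide 14? 14 = 1 x 14, so yes.

By the theorem on linear Diophantine equations, 30x + 29y = 14 has integer solutions if and only if gcd(30, 29) divides 14. Since 1 | 14, solutions exist.

Yes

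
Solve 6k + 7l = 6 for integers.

Step 1: Check solvability.
gcd(6, 7) = 1
Since 1 divides 6, solutions exist.

Step 2: Apply extended Euclidean algorithm to find gcd.
We find integers such that 6*x0 + 7*y0 = 1

Step 3: Scale the particular solution.
Multiply by 6/1 = 6:
k = -6, l = 6

Step 4: Verify.
6*(-6) + 7*(6) = 6 = 6 ✓

k = -6, l = 6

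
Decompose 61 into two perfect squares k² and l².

We need to find integers k, l > 0 such that k² + l² = 61.
Trying k = 5: l² = 61 - 5² = 61 - 25 = 36
l = 6
Check: 5² + 6² = 25 + 36 = 61 ✓

61 = 5² + 6²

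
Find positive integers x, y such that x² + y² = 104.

Search for x with 104 - x² a perfect square.
x = 2: 104 - 2² = 104 - 4 = 100 = 10² ✓
So x = 2, y = 10.

x = 2, y = 10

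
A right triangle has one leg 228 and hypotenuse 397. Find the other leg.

a² = c² - b² = 157609 - 51984 = 105625
a = 325

325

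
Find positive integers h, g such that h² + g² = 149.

Search for h with 149 - h² a perfect square.
h = 7: 149 - 7² = 149 - 49 = 100 = 10² ✓
So h = 7, g = 10.

h = 7, g = 10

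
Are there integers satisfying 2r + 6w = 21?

Step 1: Compute gcd(2, 6).
gcd(2, 6) = 2

Step 2: Check divisibility.
Does 2 divide 21? 21 = 2 x 10 + 1, so no.

By the theorem on linear Diophantine equations, 2r + 6w = 21 has integer solutions if and only if gcd(2, 6) divides 21. Since 2 does not divide 21, no solutions exist.

No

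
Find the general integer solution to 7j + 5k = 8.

Step 1: Compute gcd(7, 5) = 1.
Since 1 divides 8, solutions exist.

Step 2: Find a particular solution using extended Euclidean algorithm.
We get j₀ = -16, k₀ = 24.
Check: 7*-16 + 5*24 = 8 = 8 ✓

Step 3: Write the general solution.
j = -16 + (5/1)t = -16 + 5t
k = 24 - (7/1)t = 24 - 7t
for any integer t.

j = -16 + 5t, k = 24 - 7t for integer t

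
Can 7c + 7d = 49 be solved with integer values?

Step 1: Compute gcd(7, 7).
gcd(7, 7) = 7

Step 2: Check divisibility.
Does 7 divide 49? 49 = 7 x 7, so yes.

By the theorem on linear Diophantine equations, 7c + 7d = 49 has integer solutions if and only if gcd(7, 7) divides 49. Since 7 | 49, solutions exist.

Yes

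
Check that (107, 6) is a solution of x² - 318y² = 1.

Compute x² = 107² = 11449
Compute 318y² = 318·6² = 318·36 = 11448
x² - 318y² = 11449 - 11448 = 1
Since this equals 1, (107, 6) is a solution.

Yes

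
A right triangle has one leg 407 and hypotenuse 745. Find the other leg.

b² = c² - a² = 555025 - 165649 = 389376
b = 624

624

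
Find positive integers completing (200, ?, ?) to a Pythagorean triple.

We need the other leg and hypotenuse such that 200² + x² = c².
Take x = 609, c = 641: 200² + 609² = 40000 + 370881 = 410881 = 641² ✓
Triple: (609, 200, 641)

(609, 200, 641)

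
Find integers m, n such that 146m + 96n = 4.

Step 1: Check solvability.
gcd(146, 96) = 2
Since 2 divides 4, solutions exist.

Step 2: Apply extended Euclidean algorithm to find gcd.
We find integers such that 146*x0 + 96*y0 = 2

Step 3: Scale the particular solution.
Multiply by 4/2 = 2:
m = -46, n = 70

Step 4: Verify.
146*(-46) + 96*(70) = 4 = 4 ✓

m = -46, n = 70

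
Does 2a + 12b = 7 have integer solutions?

Step 1: Compute gcd(2, 12).
gcd(2, 12) = 2

Step 2: Check divisibility.
Does 2 divide 7? 7 = 2 x 3 + 1, so no.

By the theorem on linear Diophantine equations, 2a + 12b = 7 has integer solutions if and only if gcd(2, 12) divides 7. Since 2 does not divide 7, no solutions exist.

No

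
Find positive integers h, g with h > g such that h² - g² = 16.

Factor: h² - g² = (h+g)(h-g) = 16.
We need two factors of 16 with the same parity.
Use h+g = 8 and h-g = 2 (product 8·2 = 16).
Adding: 2h = 10, so h = 5.
Subtracting: 2g = 6, so g = 3.
Check: 5² - 3² = 25 - 9 = 16 ✓

h = 5, g = 3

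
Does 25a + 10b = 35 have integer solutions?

Step 1: Compute gcd(25, 10).
gcd(25, 10) = 5

Step 2: Check divisibility.
Does 5 divide 35? 35 = 5 x 7, so yes.

By the theorem on linear Diophantine equations, 25a + 10b = 35 has integer solutions if and only if gcd(25, 10) divides 35. Since 5 | 35, solutions exist.

Yes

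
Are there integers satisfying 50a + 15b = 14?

Step 1: Compute gcd(50, 15).
gcd(50, 15) = 5

Step 2: Check divisibility.
Does 5 divide 14? 14 = 5 x 2 + 4, so no.

By the theorem on linear Diophantine equations, 50a + 15b = 14 has integer solutions if and only if gcd(50, 15) divides 14. Since 5 does not divide 14, no solutions exist.

No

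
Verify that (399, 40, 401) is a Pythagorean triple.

Compute a² + b² = 399² + 40² = 159201 + 1600 = 160801
Compute c² = 401² = 160801
Since 160801 = 160801, confirmed.

Yes, it is a Pythagorean triple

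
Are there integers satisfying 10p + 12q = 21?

Step 1: Compute gcd(10, 12).
gcd(10, 12) = 2

Step 2: Check divisibility.
Does 2 divide 21? 21 = 2 x 10 + 1, so no.

By the theorem on linear Diophantine equations, 10p + 12q = 21 has integer solutions if and only if gcd(10, 12) divides 21. Since 2 does not divide 21, no solutions exist.

No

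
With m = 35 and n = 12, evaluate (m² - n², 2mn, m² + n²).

a = m² - n² = 1225 - 144 = 1081
b = 2mn = 2·35·12 = 840
c = m² + n² = 1225 + 144 = 1369
Verify: 1081² + 840² = 1168561 + 705600 = 1874161 = 1369² ✓

(1081, 840, 1369)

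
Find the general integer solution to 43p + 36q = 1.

Step 1: Compute gcd(43, 36) = 1.
Since 1 divides 1, solutions exist.

Step 2: Find a particular solution using extended Euclidean algorithm.
We get p₀ = -5, q₀ = 6.
Check: 43*-5 + 36*6 = 1 = 1 ✓

Step 3: Write the general solution.
p = -5 + (36/1)t = -5 + 36t
q = 6 - (43/1)t = 6 - 43t
for any integer t.

p = -5 + 36t, q = 6 - 43t for integer t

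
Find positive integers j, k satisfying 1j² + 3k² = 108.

Try small values of j and check whether (108 - 1j²)/3 is a perfect square.
j = 9: 1·9² = 81, so 3k² = 108 - 81 = 27, giving k² = 9, k = 3.
Check: 1·9² + 3·3² = 81 + 27 = 108 ✓

j = 9, k = 3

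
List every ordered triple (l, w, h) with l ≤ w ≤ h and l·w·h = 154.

Iterate l from 1 to ⌊154^(1/3)⌋. For each l dividing 154, iterate w ≥ l with w dividing 154/l, and set h = 154/(l·w).
Triples found (5): (1×1×154), (1×2×77), (1×7×22), (1×11×14), (2×7×11)

(1×1×154), (1×2×77), (1×7×22), (1×11×14), (2×7×11)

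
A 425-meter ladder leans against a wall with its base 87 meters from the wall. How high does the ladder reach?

The ladder, wall, and ground form a right triangle with hypotenuse 425 and one leg 87.
By the Pythagorean theorem: h² = 425² - 87² = 180625 - 7569 = 173056
h = √173056 = 416 meters

416 meters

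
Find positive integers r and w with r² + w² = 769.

We need to find integers r, w > 0 such that r² + w² = 769.
Trying r = 12: w² = 769 - 12² = 769 - 144 = 625
w = 25
Check: 12² + 25² = 144 + 625 = 769 ✓

769 = 12² + 25²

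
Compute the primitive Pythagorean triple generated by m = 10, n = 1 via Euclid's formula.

a = m² - n² = 10² - 1² = 100 - 1 = 99
b = 2mn = 2·10·1 = 20
c = m² + n² = 100 + 1 = 101
Verify: 99² + 20² = 9801 + 400 = 10201 = 101² ✓

(99, 20, 101)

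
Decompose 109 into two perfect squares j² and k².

We need to find integers j, k > 0 such that j² + k² = 109.
Trying j = 3: k² = 109 - 3² = 109 - 9 = 100
k = 10
Check: 3² + 10² = 9 + 100 = 109 ✓

109 = 3² + 10²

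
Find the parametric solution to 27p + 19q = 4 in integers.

Step 1: Compute gcd(27, 19) = 1.
Since 1 divides 4, solutions exist.

Step 2: Find a particular solution using extended Euclidean algorithm.
We get p₀ = -28, q₀ = 40.
Check: 27*-28 + 19*40 = 4 = 4 ✓

Step 3: Write the general solution.
p = -28 + (19/1)t = -28 + 19t
q = 40 - (27/1)t = 40 - 27t
for any integer t.

p = -28 + 19t, q = 40 - 27t for integer t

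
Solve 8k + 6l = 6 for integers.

Step 1: Check solvability.
gcd(8, 6) = 2
Since 2 divides 6, solutions exist.

Step 2: Apply extended Euclidean algorithm to find gcd.
We find integers such that 8*x0 + 6*y0 = 2

Step 3: Scale the particular solution.
Multiply by 6/2 = 3:
k = 3, l = -3

Step 4: Verify.
8*(3) + 6*(-3) = 6 = 6 ✓

k = 3, l = -3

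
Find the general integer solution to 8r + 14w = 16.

Step 1: Compute gcd(8, 14) = 2.
Since 2 divides 16, solutions exist.

Step 2: Find a particular solution using extended Euclidean algorithm.
We get r₀ = 16, w₀ = -8.
Check: 8*16 + 14*-8 = 16 = 16 ✓

Step 3: Write the general solution.
r = 16 + (14/2)t = 16 + 7t
w = -8 - (8/2)t = -8 - 4t
for any integer t.

r = 16 + 7t, w = -8 - 4t for integer t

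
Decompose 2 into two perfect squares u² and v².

We need to find integers u, v > 0 such that u² + v² = 2.
Trying u = 1: v² = 2 - 1² = 2 - 1 = 1
v = 1
Check: 1² + 1² = 1 + 1 = 2 ✓

2 = 1² + 1²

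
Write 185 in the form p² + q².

We need to find integers p, q > 0 such that p² + q² = 185.
Trying p = 4: q² = 185 - 4² = 185 - 16 = 169
q = 13
Check: 4² + 13² = 16 + 169 = 185 ✓

185 = 4² + 13²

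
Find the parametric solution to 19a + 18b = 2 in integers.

Step 1: Compute gcd(19, 18) = 1.
Since 1 divides 2, solutions exist.

Step 2: Find a particular solution using extended Euclidean algorithm.
We get a₀ = 2, b₀ = -2.
Check: 19*2 + 18*-2 = 2 = 2 ✓

Step 3: Write the general solution.
a = 2 + (18/1)t = 2 + 18t
b = -2 - (19/1)t = -2 - 19t
for any integer t.

a = 2 + 18t, b = -2 - 19t for integer t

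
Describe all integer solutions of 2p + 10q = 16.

Step 1: Compute gcd(2, 10) = 2.
Since 2 divides 16, solutions exist.

Step 2: Find a particular solution using extended Euclidean algorithm.
We get p₀ = 8, q₀ = 0.
Check: 2*8 + 10*0 = 16 = 16 ✓

Step 3: Write the general solution.
p = 8 + (10/2)t = 8 + 5t
q = 0 - (2/2)t = 0 - 1t
for any integer t.

p = 8 + 5t, q = 0 - 1t for integer t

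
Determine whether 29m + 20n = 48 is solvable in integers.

Step 1: Compute gcd(29, 20).
gcd(29, 20) = 1

Step 2: Check divisibility.
Does 1 divide 48? 48 = 1 x 48, so yes.

By the theorem on linear Diophantine equations, 29m + 20n = 48 has integer solutions if and only if gcd(29, 20) divides 48. Since 1 | 48, solutions exist.

Yes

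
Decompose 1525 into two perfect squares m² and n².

We need to find integers m, n > 0 such that m² + n² = 1525.
Trying m = 2: n² = 1525 - 2² = 1525 - 4 = 1521
n = 39
Check: 2² + 39² = 4 + 1521 = 1525 ✓

1525 = 2² + 39²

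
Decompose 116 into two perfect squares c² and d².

We need to find integers c, d > 0 such that c² + d² = 116.
Trying c = 4: d² = 116 - 4² = 116 - 16 = 100
d = 10
Check: 4² + 10² = 16 + 100 = 116 ✓

116 = 4² + 10²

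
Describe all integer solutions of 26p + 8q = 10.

Step 1: Compute gcd(26, 8) = 2.
Since 2 divides 10, solutions exist.

Step 2: Find a particular solution using extended Euclidean algorithm.
We get p₀ = 5, q₀ = -15.
Check: 26*5 + 8*-15 = 10 = 10 ✓

Step 3: Write the general solution.
p = 5 + (8/2)t = 5 + 4t
q = -15 - (26/2)t = -15 - 13t
for any integer t.

p = 5 + 4t, q = -15 - 13t for integer t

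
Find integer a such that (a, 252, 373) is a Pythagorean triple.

a² = c² - b² = 373² - 252² = 139129 - 63504 = 75625
a = sqrt(75625) = 275

275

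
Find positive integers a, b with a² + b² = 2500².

We need a² + b² = 2500² = 6250000.
Trying: 2108² + 1344² = 4443664 + 1806336 = 6250000 ✓

(2108, 1344, 2500)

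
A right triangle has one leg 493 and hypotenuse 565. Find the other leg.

b² = c² - a² = 319225 - 243049 = 76176
b = 276

276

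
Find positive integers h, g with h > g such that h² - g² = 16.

Factor: h² - g² = (h+g)(h-g) = 16.
We need two factors of 16 with the same parity.
Use h+g = 8 and h-g = 2 (product 8·2 = 16).
Adding: 2h = 10, so h = 5.
Subtracting: 2g = 6, so g = 3.
Check: 5² - 3² = 25 - 9 = 16 ✓

h = 5, g = 3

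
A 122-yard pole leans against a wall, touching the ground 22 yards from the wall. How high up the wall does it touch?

The ladder, wall, and ground form a right triangle with hypotenuse 122 and one leg 22.
By the Pythagorean theorem: h² = 122² - 22² = 14884 - 484 = 14400
h = √14400 = 120 yards

120 yards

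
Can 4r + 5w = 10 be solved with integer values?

Step 1: Compute gcd(4, 5).
gcd(4, 5) = 1

Step 2: Check divisibility.
Does 1 divide 10? 10 = 1 x 10, so yes.

By the theorem on linear Diophantine equations, 4r + 5w = 10 has integer solutions if and only if gcd(4, 5) divides 10. Since 1 | 10, solutions exist.

Yes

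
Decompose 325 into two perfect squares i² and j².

We need to find integers i, j > 0 such that i² + j² = 325.
Trying i = 1: j² = 325 - 1² = 325 - 1 = 324
j = 18
Check: 1² + 18² = 1 + 324 = 325 ✓

325 = 1² + 18²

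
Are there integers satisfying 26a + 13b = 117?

Step 1: Compute gcd(26, 13).
gcd(26, 13) = 13

Step 2: Check divisibility.
Does 13 divide 117? 117 = 13 x 9, so yes.

By the theorem on linear Diophantine equations, 26a + 13b = 117 has integer solutions if and only if gcd(26, 13) divides 117. Since 13 | 117, solutions exist.

Yes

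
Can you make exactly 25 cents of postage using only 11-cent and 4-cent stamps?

We need non-negative x, y with 11x + 4y = 25.
gcd(11, 4) = 1 divides 25, so integer solutions exist, but checking x = 0..2 shows none with y ≥ 0.
So 25 cannot be made with non-negative stamp counts.

No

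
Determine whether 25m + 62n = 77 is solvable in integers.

Step 1: Compute gcd(25, 62).
gcd(25, 62) = 1

Step 2: Check divisibility.
Does 1 divide 77? 77 = 1 x 77, so yes.

By the theorem on linear Diophantine equations, 25m + 62n = 77 has integer solutions if and only if gcd(25, 62) divides 77. Since 1 | 77, solutions exist.

Yes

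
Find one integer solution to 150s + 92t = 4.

Step 1: Check solvability.
gcd(150, 92) = 2
Since 2 divides 4, solutions exist.

Step 2: Apply extended Euclidean algorithm to find gcd.
We find integers such that 150*x0 + 92*y0 = 2

Step 3: Scale the particular solution.
Multiply by 4/2 = 2:
s = -38, t = 62

Step 4: Verify.
150*(-38) + 92*(62) = 4 = 4 ✓

s = -38, t = 62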